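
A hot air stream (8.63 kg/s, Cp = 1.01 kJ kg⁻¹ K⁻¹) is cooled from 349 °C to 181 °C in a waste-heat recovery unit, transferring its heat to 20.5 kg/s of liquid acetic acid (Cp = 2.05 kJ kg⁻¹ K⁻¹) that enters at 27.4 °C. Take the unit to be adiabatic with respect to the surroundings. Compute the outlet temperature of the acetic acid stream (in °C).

T_c,out = 62.2 °C

Heat released by hot stream: Q = 8.63 × 1.01 × (349 − 181) = 1464.3 kJ/s
Energy balance on cold side (adiabatic exchanger): Q = ṁ_c·Cp_c·(T_c,out − T_c,in)
T_c,out = 27.4 + 1464.3/(20.5 × 2.05) = 62.244 °C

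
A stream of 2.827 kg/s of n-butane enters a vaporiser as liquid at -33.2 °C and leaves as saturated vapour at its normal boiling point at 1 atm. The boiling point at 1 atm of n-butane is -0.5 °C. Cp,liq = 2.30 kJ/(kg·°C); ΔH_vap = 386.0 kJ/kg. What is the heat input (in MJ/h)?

liquid -33.2→-0.5 °C: 75.21 kJ/kg
vaporisation at -0.5 °C: 386 kJ/kg
Δh = 75.21 + 386 = 461.21 kJ/kg
Q = ṁ·Δh = 2.827 kg/s × 461.21 kJ/kg = 1303.8 kJ/s
|Q| = 1303.8 kW = 4693.8 MJ/h

Q = 4690 MJ/h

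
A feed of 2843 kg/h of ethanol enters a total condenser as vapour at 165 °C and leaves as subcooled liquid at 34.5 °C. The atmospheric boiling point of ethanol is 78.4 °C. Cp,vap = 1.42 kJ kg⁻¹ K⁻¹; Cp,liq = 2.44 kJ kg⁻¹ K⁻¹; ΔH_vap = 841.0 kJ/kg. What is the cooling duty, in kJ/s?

vapour 165→78.4 °C: -122.97 kJ/kg
condensation at 78.4 °C: -841 kJ/kg
liquid 78.4→34.5 °C: -107.12 kJ/kg
Δh = -122.97 + -841 + -107.12 = -1071.1 kJ/kg
Q = ṁ·Δh = 2843 kg/h × -1071.1 kJ/kg = -3.0451e+06 kJ/h
|Q| = 845.86 kW

Q_c = 846 kJ/s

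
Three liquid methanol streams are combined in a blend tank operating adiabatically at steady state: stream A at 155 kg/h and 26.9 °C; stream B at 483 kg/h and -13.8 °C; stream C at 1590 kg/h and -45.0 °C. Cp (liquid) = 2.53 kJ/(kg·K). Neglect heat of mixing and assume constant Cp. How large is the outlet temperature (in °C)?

Energy balance with Q = 0: Σ ṁᵢCp,ᵢ(T_out − Tᵢ) = 0
Σ ṁᵢCp,ᵢTᵢ = 155×2.53×26.9 + 483×2.53×-13.8 + 1590×2.53×-45.0 = -187340
Σ ṁᵢCp,ᵢ = 155×2.53 + 483×2.53 + 1590×2.53 = 5636.8
T_out = -187340 / 5636.8 = -33.234 °C

T_out = -33.2 °C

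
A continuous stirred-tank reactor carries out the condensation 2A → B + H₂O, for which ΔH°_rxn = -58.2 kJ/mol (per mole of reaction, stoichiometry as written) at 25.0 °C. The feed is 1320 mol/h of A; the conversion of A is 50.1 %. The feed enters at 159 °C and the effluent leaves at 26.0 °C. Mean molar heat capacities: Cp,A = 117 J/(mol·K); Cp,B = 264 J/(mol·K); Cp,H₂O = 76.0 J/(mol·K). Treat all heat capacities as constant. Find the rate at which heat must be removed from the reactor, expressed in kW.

Q_out = 11.0 kW

Extent of reaction ξ = 0.501 × 1320 / 2 = 330.66 mol/h
Reaction term: ξ·ΔH°_rxn = 330.66 × -58.2 = -19244 kJ/h
Sensible, feed 159→25 °C: -20695 kJ/h
Outlet flows (mol/h): A 658.68, B 330.66, H₂O 330.66
Sensible, products 25→26.0 °C: 189.49 kJ/h
Q = ΔH = -39750 kJ/h = -11.042 kW
Heat removed = 11.042 kW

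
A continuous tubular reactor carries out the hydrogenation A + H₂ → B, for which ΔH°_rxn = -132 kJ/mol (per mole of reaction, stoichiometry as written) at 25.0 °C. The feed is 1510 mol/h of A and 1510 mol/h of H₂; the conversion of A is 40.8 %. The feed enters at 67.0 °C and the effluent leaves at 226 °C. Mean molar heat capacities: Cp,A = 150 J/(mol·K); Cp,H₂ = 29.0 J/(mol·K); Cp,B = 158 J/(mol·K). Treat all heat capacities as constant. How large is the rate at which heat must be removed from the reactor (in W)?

Q_out = 11400 W

Extent of reaction ξ = 0.408 × 1510 = 616.08 mol/h
Reaction term: ξ·ΔH°_rxn = 616.08 × -132 = -81323 kJ/h
Sensible, feed 67.0→25 °C: -11352 kJ/h
Outlet flows (mol/h): A 893.92, H₂ 893.92, B 616.08
Sensible, products 25→226 °C: 51728 kJ/h
Q = ΔH = -40947 kJ/h = -11.374 kW
Heat removed = 11374 W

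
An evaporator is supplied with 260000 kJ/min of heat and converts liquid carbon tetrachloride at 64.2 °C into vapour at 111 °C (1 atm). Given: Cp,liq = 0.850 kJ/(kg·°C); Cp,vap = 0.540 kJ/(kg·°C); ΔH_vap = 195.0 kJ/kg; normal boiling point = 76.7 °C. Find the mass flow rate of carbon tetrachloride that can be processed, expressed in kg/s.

Δh = 0.850×(76.7−64.2) + 195.0 + 0.540×(111−76.7) = 224.15 kJ/kg
Q = 260000 kJ/min = 4333.3 kJ/s = 4333.3 kJ/s
ṁ = Q/Δh = 4333.3 / 224.15 = 19.333 kg/s

ṁ = 19.3 kg/s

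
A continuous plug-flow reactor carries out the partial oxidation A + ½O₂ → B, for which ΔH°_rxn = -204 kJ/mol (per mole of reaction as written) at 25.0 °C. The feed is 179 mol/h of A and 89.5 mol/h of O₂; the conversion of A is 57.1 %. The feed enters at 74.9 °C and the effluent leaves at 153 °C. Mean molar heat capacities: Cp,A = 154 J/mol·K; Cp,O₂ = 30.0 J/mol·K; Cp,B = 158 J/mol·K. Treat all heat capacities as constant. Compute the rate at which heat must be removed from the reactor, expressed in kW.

Q_out = 5.18 kW

Extent of reaction ξ = 0.571 × 179 = 102.21 mol/h
Reaction term: ξ·ΔH°_rxn = 102.21 × -204 = -20851 kJ/h
Sensible, feed 74.9→25 °C: -1509.5 kJ/h
Outlet flows (mol/h): A 76.791, O₂ 38.396, B 102.21
Sensible, products 25→153 °C: 3728.2 kJ/h
Q = ΔH = -18632 kJ/h = -5.1755 kW
Heat removed = 5.1755 kW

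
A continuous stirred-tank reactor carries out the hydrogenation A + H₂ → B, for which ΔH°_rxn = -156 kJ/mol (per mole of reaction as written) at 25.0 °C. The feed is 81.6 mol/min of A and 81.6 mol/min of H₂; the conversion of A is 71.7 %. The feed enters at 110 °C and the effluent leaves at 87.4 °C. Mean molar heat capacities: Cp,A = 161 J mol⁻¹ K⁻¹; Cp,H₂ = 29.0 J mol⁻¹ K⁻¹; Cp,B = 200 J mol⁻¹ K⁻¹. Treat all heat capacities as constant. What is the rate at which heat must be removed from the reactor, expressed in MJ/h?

Extent of reaction ξ = 0.717 × 81.6 = 58.507 mol/min
Reaction term: ξ·ΔH°_rxn = 58.507 × -156 = -9127.1 kJ/min
Sensible, feed 110→25 °C: -1317.8 kJ/min
Outlet flows (mol/min): A 23.093, H₂ 23.093, B 58.507
Sensible, products 25→87.4 °C: 1004 kJ/min
Q = ΔH = -9441 kJ/min = -157.35 kW
Heat removed = 566.46 MJ/h

Q_out = 566 MJ/h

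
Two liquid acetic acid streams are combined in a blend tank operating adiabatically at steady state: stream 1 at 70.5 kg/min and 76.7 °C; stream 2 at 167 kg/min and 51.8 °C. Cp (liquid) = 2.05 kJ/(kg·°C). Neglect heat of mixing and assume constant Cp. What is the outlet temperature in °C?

Energy balance with Q = 0: Σ ṁᵢCp,ᵢ(T_out − Tᵢ) = 0
Σ ṁᵢCp,ᵢTᵢ = 70.5×2.05×76.7 + 167×2.05×51.8 = 28819
Σ ṁᵢCp,ᵢ = 70.5×2.05 + 167×2.05 = 486.87
T_out = 28819 / 486.87 = 59.191 °C

T_out = 59.2 °C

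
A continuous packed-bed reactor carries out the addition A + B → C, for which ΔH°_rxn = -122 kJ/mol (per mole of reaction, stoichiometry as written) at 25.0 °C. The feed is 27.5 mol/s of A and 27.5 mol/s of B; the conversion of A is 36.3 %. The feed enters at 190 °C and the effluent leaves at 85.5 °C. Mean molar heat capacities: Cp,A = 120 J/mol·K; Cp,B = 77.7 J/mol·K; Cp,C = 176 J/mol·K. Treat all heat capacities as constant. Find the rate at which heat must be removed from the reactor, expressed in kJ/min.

Extent of reaction ξ = 0.363 × 27.5 = 9.9825 mol/s
Reaction term: ξ·ΔH°_rxn = 9.9825 × -122 = -1217.9 kJ/s
Sensible, feed 190→25 °C: -897.06 kJ/s
Outlet flows (mol/s): A 17.517, B 17.517, C 9.9825
Sensible, products 25→85.5 °C: 315.82 kJ/s
Q = ΔH = -1799.1 kJ/s = -1799.1 kW
Heat removed = 107950 kJ/min

Q_out = 108000 kJ/min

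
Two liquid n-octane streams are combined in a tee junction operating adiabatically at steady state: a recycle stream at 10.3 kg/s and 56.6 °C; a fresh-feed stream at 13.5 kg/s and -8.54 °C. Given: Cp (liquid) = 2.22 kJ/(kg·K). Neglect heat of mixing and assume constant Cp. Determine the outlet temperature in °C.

T_out = 19.7 °C

Energy balance with Q = 0: Σ ṁᵢCp,ᵢ(T_out − Tᵢ) = 0
Σ ṁᵢCp,ᵢTᵢ = 10.3×2.22×56.6 + 13.5×2.22×-8.54 = 1038.3
Σ ṁᵢCp,ᵢ = 10.3×2.22 + 13.5×2.22 = 52.836
T_out = 1038.3 / 52.836 = 19.651 °C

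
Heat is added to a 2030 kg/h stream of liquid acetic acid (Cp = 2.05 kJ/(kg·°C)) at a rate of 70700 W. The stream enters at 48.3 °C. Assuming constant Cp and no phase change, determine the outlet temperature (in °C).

Q = 70700 W = 254520 kJ/h
ΔT = Q/(ṁ·Cp) = 254520/(2030×2.05) = 61.161 K
T_out = 48.3 + 61.161 = 109.46 °C

T_out = 109 °C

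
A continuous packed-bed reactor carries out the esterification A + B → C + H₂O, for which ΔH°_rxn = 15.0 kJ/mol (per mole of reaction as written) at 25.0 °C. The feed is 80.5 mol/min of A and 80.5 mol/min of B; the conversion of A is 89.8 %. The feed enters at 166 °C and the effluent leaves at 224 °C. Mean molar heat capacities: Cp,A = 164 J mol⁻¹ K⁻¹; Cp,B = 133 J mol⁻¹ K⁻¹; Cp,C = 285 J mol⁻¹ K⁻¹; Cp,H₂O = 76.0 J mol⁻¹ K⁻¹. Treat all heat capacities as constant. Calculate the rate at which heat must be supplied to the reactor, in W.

Extent of reaction ξ = 0.898 × 80.5 = 72.289 mol/min
Reaction term: ξ·ΔH°_rxn = 72.289 × 15.0 = 1084.3 kJ/min
Sensible, feed 166→25 °C: -3371.1 kJ/min
Outlet flows (mol/min): A 8.211, B 8.211, C 72.289, H₂O 72.289
Sensible, products 25→224 °C: 5678.5 kJ/min
Q = ΔH = 3391.7 kJ/min = 56.528 kW
Heat supplied = 56528 W

Q_in = 56500 W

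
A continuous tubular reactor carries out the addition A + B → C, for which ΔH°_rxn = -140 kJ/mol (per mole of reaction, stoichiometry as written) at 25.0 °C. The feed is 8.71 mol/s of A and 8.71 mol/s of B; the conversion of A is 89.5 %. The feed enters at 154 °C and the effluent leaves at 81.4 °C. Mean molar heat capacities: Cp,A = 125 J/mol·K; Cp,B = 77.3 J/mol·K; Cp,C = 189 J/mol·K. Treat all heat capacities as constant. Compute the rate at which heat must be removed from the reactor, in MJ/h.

Q_out = 4410 MJ/h

Extent of reaction ξ = 0.895 × 8.71 = 7.7955 mol/s
Reaction term: ξ·ΔH°_rxn = 7.7955 × -140 = -1091.4 kJ/s
Sensible, feed 154→25 °C: -227.3 kJ/s
Outlet flows (mol/s): A 0.91455, B 0.91455, C 7.7955
Sensible, products 25→81.4 °C: 93.531 kJ/s
Q = ΔH = -1225.1 kJ/s = -1225.1 kW
Heat removed = 4410.5 MJ/h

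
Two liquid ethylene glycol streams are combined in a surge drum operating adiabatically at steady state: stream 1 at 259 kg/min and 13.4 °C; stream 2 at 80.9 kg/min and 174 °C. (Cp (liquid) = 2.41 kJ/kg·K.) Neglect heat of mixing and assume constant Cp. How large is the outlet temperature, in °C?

No heat crosses the boundary, so H_out = H_in.
T_out = Σ ṁᵢCp,ᵢTᵢ / Σ ṁᵢCp,ᵢ
      = 42289 / 819.16 = 51.625 °C

T_out = 51.6 °C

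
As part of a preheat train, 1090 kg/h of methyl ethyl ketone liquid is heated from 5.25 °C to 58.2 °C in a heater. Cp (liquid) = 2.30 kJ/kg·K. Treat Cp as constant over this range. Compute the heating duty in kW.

Q = 36.9 kW

Q = ṁ·Cp·ΔT = 1090 × 2.30 × (58.2 − 5.25) = 132750 kJ/h
Converting: 132750 / 3600 s = 36.874 kW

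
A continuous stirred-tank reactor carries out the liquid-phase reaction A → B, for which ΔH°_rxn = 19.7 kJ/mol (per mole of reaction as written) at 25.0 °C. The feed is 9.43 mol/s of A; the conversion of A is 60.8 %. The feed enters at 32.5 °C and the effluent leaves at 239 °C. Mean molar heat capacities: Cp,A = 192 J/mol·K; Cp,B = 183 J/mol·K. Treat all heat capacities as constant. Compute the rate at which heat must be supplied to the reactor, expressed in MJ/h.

Q_in = 1710 MJ/h

Extent of reaction ξ = 0.608 × 9.43 = 5.7334 mol/s
Reaction term: ξ·ΔH°_rxn = 5.7334 × 19.7 = 112.95 kJ/s
Sensible, feed 32.5→25 °C: -13.579 kJ/s
Outlet flows (mol/s): A 3.6966, B 5.7334
Sensible, products 25→239 °C: 376.42 kJ/s
Q = ΔH = 475.79 kJ/s = 475.79 kW
Heat supplied = 1712.8 MJ/h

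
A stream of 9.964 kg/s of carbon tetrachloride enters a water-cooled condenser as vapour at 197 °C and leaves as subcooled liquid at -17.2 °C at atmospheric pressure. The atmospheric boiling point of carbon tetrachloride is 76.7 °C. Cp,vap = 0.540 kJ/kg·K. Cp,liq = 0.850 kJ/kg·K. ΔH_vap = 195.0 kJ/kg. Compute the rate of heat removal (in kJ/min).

vapour 197→76.7 °C: -64.962 kJ/kg
condensation at 76.7 °C: -195 kJ/kg
liquid 76.7→-17.2 °C: -79.815 kJ/kg
Δh = -64.962 + -195 + -79.815 = -339.78 kJ/kg
Q = ṁ·Δh = 9.964 kg/s × -339.78 kJ/kg = -3385.5 kJ/s
|Q| = 3385.5 kW = 203130 kJ/min

Q_c = 203000 kJ/min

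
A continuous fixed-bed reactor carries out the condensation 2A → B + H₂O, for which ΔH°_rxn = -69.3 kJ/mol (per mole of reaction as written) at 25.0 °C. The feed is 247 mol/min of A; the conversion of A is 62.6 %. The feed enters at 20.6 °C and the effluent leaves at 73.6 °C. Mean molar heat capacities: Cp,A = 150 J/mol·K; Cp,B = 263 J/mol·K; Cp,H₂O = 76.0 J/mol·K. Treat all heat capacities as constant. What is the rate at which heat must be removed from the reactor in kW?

Q_out = 54.1 kW

Extent of reaction ξ = 0.626 × 247 / 2 = 77.311 mol/min
Reaction term: ξ·ΔH°_rxn = 77.311 × -69.3 = -5357.7 kJ/min
Sensible, feed 20.6→25 °C: 163.02 kJ/min
Outlet flows (mol/min): A 92.378, B 77.311, H₂O 77.311
Sensible, products 25→73.6 °C: 1947.2 kJ/min
Q = ΔH = -3247.5 kJ/min = -54.124 kW
Heat removed = 54.124 kW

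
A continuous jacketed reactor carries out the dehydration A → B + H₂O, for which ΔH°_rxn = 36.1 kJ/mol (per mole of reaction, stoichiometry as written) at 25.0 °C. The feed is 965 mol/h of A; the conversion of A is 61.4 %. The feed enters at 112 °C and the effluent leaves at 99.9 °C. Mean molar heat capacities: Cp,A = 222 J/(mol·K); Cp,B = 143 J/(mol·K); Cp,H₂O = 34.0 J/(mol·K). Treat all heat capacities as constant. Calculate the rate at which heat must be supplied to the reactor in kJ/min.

Extent of reaction ξ = 0.614 × 965 = 592.51 mol/h
Reaction term: ξ·ΔH°_rxn = 592.51 × 36.1 = 21390 kJ/h
Sensible, feed 112→25 °C: -18638 kJ/h
Outlet flows (mol/h): A 372.49, B 592.51, H₂O 592.51
Sensible, products 25→99.9 °C: 14049 kJ/h
Q = ΔH = 16800 kJ/h = 4.6668 kW
Heat supplied = 280.01 kJ/min

Q_in = 280 kJ/min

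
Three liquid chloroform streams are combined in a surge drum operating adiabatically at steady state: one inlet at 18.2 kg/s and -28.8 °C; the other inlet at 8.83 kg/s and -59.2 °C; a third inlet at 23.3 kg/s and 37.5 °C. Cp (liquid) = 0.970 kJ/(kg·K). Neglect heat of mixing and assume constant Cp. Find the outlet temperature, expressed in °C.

Adiabatic, steady state ⇒ Σ ṁᵢCp,ᵢ(T_out − Tᵢ) = 0
T_out = Σ ṁᵢCp,ᵢTᵢ / Σ ṁᵢCp,ᵢ
      = -167.95 / 48.82 = -3.4402 °C

T_out = -3.44 °C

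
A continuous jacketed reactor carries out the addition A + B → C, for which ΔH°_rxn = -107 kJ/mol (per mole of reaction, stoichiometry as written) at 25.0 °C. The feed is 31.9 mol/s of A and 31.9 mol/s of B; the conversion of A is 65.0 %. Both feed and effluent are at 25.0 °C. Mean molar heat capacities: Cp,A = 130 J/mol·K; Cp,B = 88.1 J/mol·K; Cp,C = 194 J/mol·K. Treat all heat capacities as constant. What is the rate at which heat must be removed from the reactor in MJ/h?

Extent of reaction ξ = 0.650 × 31.9 = 20.735 mol/s
Reaction term: ξ·ΔH°_rxn = 20.735 × -107 = -2218.6 kJ/s
Q = ΔH = -2218.6 kJ/s = -2218.6 kW
Heat removed = 7987.1 MJ/h

Q_out = 7990 MJ/h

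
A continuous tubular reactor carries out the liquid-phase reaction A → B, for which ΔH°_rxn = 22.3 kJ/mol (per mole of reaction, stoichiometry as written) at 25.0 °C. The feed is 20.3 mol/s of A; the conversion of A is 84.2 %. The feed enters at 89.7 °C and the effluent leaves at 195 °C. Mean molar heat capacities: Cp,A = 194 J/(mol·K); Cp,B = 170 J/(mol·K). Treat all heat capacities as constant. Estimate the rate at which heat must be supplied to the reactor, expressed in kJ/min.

Q_in = 43600 kJ/min

Extent of reaction ξ = 0.842 × 20.3 = 17.093 mol/s
Reaction term: ξ·ΔH°_rxn = 17.093 × 22.3 = 381.16 kJ/s
Sensible, feed 89.7→25 °C: -254.8 kJ/s
Outlet flows (mol/s): A 3.2074, B 17.093
Sensible, products 25→195 °C: 599.76 kJ/s
Q = ΔH = 726.12 kJ/s = 726.12 kW
Heat supplied = 43567 kJ/min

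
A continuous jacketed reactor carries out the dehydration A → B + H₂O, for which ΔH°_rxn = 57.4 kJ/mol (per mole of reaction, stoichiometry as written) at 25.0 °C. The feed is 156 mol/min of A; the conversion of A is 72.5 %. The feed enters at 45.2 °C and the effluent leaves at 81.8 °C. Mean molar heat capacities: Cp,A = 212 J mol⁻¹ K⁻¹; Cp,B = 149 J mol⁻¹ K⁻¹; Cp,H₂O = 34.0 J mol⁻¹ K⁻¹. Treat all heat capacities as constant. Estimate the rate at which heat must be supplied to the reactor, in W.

Extent of reaction ξ = 0.725 × 156 = 113.1 mol/min
Reaction term: ξ·ΔH°_rxn = 113.1 × 57.4 = 6491.9 kJ/min
Sensible, feed 45.2→25 °C: -668.05 kJ/min
Outlet flows (mol/min): A 42.9, B 113.1, H₂O 113.1
Sensible, products 25→81.8 °C: 1692.2 kJ/min
Q = ΔH = 7516.1 kJ/min = 125.27 kW
Heat supplied = 125270 W

Q_in = 125000 W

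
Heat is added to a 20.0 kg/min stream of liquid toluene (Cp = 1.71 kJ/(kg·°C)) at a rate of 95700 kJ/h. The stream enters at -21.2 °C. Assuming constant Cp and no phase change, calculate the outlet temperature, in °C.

T_out = 25.4 °C

Q = 95700 kJ/h = 1595 kJ/min
ΔT = Q/(ṁ·Cp) = 1595/(20.0×1.71) = 46.637 K
T_out = -21.2 + 46.637 = 25.437 °C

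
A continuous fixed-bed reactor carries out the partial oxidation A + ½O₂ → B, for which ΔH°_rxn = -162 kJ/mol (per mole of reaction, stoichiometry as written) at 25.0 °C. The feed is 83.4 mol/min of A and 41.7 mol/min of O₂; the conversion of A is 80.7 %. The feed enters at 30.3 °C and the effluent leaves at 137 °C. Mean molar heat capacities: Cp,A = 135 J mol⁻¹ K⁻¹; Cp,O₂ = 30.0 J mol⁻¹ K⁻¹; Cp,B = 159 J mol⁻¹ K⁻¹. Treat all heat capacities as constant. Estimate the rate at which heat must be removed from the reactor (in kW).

Q_out = 158 kW

Extent of reaction ξ = 0.807 × 83.4 = 67.304 mol/min
Reaction term: ξ·ΔH°_rxn = 67.304 × -162 = -10903 kJ/min
Sensible, feed 30.3→25 °C: -66.303 kJ/min
Outlet flows (mol/min): A 16.096, O₂ 8.0481, B 67.304
Sensible, products 25→137 °C: 1469 kJ/min
Q = ΔH = -9500.6 kJ/min = -158.34 kW
Heat removed = 158.34 kW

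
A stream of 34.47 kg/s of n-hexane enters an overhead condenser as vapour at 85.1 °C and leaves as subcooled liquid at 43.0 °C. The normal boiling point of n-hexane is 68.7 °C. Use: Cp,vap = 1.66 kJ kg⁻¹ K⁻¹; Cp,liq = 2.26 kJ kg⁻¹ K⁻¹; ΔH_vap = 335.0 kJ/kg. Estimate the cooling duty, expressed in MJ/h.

Q_c = 52200 MJ/h

vapour 85.1→68.7 °C: -27.224 kJ/kg
condensation at 68.7 °C: -335 kJ/kg
liquid 68.7→43.0 °C: -58.082 kJ/kg
Δh = -27.224 + -335 + -58.082 = -420.31 kJ/kg
Q = ṁ·Δh = 34.47 kg/s × -420.31 kJ/kg = -14488 kJ/s
|Q| = 14488 kW = 52157 MJ/h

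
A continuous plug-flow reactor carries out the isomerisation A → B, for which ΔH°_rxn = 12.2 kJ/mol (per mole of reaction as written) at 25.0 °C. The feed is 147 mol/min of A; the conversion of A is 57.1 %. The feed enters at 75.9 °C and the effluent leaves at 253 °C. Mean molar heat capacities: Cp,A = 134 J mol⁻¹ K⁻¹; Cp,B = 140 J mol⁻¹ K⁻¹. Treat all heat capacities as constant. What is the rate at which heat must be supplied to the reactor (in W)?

Q_in = 77100 W

Extent of reaction ξ = 0.571 × 147 = 83.937 mol/min
Reaction term: ξ·ΔH°_rxn = 83.937 × 12.2 = 1024 kJ/min
Sensible, feed 75.9→25 °C: -1002.6 kJ/min
Outlet flows (mol/min): A 63.063, B 83.937
Sensible, products 25→253 °C: 4606 kJ/min
Q = ΔH = 4627.4 kJ/min = 77.123 kW
Heat supplied = 77123 W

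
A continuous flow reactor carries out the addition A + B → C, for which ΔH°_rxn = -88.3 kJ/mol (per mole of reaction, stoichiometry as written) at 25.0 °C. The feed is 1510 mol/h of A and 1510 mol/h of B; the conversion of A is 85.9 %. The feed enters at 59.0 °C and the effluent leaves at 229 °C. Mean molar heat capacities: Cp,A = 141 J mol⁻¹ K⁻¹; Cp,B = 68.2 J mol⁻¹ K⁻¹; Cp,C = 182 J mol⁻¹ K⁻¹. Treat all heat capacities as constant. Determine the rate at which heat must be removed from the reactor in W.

Q_out = 18900 W

Extent of reaction ξ = 0.859 × 1510 = 1297.1 mol/h
Reaction term: ξ·ΔH°_rxn = 1297.1 × -88.3 = -114530 kJ/h
Sensible, feed 59.0→25 °C: -10740 kJ/h
Outlet flows (mol/h): A 212.91, B 212.91, C 1297.1
Sensible, products 25→229 °C: 57245 kJ/h
Q = ΔH = -68029 kJ/h = -18.897 kW
Heat removed = 18897 W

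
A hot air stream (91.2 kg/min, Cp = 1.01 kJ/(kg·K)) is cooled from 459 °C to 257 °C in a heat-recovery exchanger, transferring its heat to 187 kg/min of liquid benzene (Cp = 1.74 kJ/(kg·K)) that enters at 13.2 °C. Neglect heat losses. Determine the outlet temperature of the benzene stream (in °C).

Heat released by hot stream: Q = 91.2 × 1.01 × (459 − 257) = 18607 kJ/min
Energy balance on cold side (adiabatic exchanger): Q = ṁ_c·Cp_c·(T_c,out − T_c,in)
T_c,out = 13.2 + 18607/(187 × 1.74) = 70.384 °C

T_c,out = 70.4 °C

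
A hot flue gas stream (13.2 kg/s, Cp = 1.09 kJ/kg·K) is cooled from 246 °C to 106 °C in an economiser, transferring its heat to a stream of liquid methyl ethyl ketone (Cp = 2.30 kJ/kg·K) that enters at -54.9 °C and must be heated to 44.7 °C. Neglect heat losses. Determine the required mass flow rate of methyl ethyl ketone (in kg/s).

ṁ_c = 8.79 kg/s

Heat released by hot stream: Q = 13.2 × 1.09 × (246 − 106) = 2014.3 kJ/s
Energy balance on cold side (adiabatic exchanger): Q = ṁ_c·Cp_c·(T_c,out − T_c,in)
ṁ_c = 2014.3 / [2.30 × (44.7 − -54.9)] = 8.7931 kg/s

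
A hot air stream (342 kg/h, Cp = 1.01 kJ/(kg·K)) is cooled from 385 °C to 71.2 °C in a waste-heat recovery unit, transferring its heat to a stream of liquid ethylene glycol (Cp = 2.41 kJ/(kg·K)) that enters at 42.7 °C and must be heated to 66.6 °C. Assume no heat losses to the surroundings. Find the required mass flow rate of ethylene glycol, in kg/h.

ṁ_c = 1880 kg/h

Heat released by hot stream: Q = 342 × 1.01 × (385 − 71.2) = 108390 kJ/h
Energy balance on cold side (adiabatic exchanger): Q = ṁ_c·Cp_c·(T_c,out − T_c,in)
ṁ_c = 108390 / [2.41 × (66.6 − 42.7)] = 1881.9 kg/h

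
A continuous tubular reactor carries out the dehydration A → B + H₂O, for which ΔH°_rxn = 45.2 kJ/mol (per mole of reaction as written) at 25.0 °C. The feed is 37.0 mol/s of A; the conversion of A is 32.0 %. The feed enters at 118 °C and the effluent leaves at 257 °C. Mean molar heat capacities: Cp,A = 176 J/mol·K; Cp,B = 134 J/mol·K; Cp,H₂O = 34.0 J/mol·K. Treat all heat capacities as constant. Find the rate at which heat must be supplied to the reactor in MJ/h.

Q_in = 5110 MJ/h

Extent of reaction ξ = 0.320 × 37.0 = 11.84 mol/s
Reaction term: ξ·ΔH°_rxn = 11.84 × 45.2 = 535.17 kJ/s
Sensible, feed 118→25 °C: -605.62 kJ/s
Outlet flows (mol/s): A 25.16, B 11.84, H₂O 11.84
Sensible, products 25→257 °C: 1488.8 kJ/s
Q = ΔH = 1418.4 kJ/s = 1418.4 kW
Heat supplied = 5106.1 MJ/h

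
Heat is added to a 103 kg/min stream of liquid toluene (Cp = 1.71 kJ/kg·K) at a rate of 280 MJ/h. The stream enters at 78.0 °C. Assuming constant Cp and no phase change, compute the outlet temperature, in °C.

Q = 280 MJ/h = 4666.7 kJ/min
ΔT = Q/(ṁ·Cp) = 4666.7/(103×1.71) = 26.496 K
T_out = 78.0 + 26.496 = 104.5 °C

T_out = 104 °C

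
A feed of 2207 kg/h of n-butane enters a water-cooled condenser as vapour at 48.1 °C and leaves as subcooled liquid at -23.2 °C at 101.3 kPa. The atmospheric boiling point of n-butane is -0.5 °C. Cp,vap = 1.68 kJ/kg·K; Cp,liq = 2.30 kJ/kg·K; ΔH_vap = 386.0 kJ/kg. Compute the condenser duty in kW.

vapour 48.1→-0.5 °C: -81.648 kJ/kg
condensation at -0.5 °C: -386 kJ/kg
liquid -0.5→-23.2 °C: -52.21 kJ/kg
Δh = -81.648 + -386 + -52.21 = -519.86 kJ/kg
Q = ṁ·Δh = 2207 kg/h × -519.86 kJ/kg = -1.1473e+06 kJ/h
|Q| = 318.7 kW

Q_c = 319 kW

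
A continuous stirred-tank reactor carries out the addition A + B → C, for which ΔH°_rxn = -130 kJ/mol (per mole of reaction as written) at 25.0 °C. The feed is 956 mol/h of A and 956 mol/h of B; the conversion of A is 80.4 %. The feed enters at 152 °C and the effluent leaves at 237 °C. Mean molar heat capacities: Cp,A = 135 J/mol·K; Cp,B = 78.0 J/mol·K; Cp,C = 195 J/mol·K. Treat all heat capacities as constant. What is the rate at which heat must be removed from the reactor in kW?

Extent of reaction ξ = 0.804 × 956 = 768.62 mol/h
Reaction term: ξ·ΔH°_rxn = 768.62 × -130 = -99921 kJ/h
Sensible, feed 152→25 °C: -25861 kJ/h
Outlet flows (mol/h): A 187.38, B 187.38, C 768.62
Sensible, products 25→237 °C: 40236 kJ/h
Q = ΔH = -85546 kJ/h = -23.763 kW
Heat removed = 23.763 kW

Q_out = 23.8 kW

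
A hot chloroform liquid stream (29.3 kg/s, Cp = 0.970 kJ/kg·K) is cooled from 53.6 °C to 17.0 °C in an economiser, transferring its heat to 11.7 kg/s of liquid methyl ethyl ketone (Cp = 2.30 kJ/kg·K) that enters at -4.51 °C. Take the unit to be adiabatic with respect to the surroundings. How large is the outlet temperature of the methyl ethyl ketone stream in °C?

Heat released by hot stream: Q = 29.3 × 0.970 × (53.6 − 17.0) = 1040.2 kJ/s
Energy balance on cold side (adiabatic exchanger): Q = ṁ_c·Cp_c·(T_c,out − T_c,in)
T_c,out = -4.51 + 1040.2/(11.7 × 2.30) = 34.145 °C

T_c,out = 34.1 °C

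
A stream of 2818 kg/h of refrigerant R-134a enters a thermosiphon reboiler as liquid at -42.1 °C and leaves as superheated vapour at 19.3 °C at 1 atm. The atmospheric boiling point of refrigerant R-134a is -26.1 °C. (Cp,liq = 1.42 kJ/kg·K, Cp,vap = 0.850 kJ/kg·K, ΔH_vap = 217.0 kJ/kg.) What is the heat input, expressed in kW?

Q = 218 kW

liquid -42.1→-26.1 °C: 22.72 kJ/kg
vaporisation at -26.1 °C: 217 kJ/kg
vapour -26.1→19.3 °C: 38.59 kJ/kg
Δh = 22.72 + 217 + 38.59 = 278.31 kJ/kg
Q = ṁ·Δh = 2818 kg/h × 278.31 kJ/kg = 784280 kJ/h
|Q| = 217.85 kW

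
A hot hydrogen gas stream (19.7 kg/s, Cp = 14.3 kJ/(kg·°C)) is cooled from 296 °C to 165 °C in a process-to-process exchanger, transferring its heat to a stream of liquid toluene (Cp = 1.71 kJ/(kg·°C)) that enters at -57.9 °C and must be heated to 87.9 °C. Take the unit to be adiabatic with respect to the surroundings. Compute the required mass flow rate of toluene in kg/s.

ṁ_c = 148 kg/s

Heat released by hot stream: Q = 19.7 × 14.3 × (296 − 165) = 36904 kJ/s
Energy balance on cold side (adiabatic exchanger): Q = ṁ_c·Cp_c·(T_c,out − T_c,in)
ṁ_c = 36904 / [1.71 × (87.9 − -57.9)] = 148.02 kg/s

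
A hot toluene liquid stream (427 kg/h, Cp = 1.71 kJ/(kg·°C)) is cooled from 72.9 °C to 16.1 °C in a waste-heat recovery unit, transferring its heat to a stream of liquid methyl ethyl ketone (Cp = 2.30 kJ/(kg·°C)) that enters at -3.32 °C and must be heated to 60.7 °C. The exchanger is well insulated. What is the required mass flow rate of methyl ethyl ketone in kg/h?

Heat released by hot stream: Q = 427 × 1.71 × (72.9 − 16.1) = 41474 kJ/h
Energy balance on cold side (adiabatic exchanger): Q = ṁ_c·Cp_c·(T_c,out − T_c,in)
ṁ_c = 41474 / [2.30 × (60.7 − -3.32)] = 281.66 kg/h

ṁ_c = 282 kg/h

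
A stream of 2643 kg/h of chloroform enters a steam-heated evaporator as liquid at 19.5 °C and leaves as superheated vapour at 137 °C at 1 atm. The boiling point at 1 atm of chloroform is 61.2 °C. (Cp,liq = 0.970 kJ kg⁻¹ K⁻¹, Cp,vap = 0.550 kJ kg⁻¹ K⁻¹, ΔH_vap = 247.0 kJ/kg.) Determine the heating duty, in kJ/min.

liquid 19.5→61.2 °C: 40.449 kJ/kg
vaporisation at 61.2 °C: 247 kJ/kg
vapour 61.2→137 °C: 41.69 kJ/kg
Δh = 40.449 + 247 + 41.69 = 329.14 kJ/kg
Q = ṁ·Δh = 2643 kg/h × 329.14 kJ/kg = 869910 kJ/h
|Q| = 241.64 kW = 14499 kJ/min

Q = 14500 kJ/min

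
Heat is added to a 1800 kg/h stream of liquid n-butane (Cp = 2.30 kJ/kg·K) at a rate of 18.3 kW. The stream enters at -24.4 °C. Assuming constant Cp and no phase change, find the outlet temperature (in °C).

Q = 18.3 kW = 65880 kJ/h
ΔT = Q/(ṁ·Cp) = 65880/(1800×2.30) = 15.913 K
T_out = -24.4 + 15.913 = -8.487 °C

T_out = -8.49 °C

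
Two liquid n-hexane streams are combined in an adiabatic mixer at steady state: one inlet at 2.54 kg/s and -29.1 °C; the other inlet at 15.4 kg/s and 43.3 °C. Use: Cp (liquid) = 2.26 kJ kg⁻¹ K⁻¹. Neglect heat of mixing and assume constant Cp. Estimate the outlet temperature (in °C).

T_out = 33.0 °C

No heat crosses the boundary, so H_out = H_in.
T_out = Σ ṁᵢCp,ᵢTᵢ / Σ ṁᵢCp,ᵢ
      = 1340 / 40.544 = 33.049 °C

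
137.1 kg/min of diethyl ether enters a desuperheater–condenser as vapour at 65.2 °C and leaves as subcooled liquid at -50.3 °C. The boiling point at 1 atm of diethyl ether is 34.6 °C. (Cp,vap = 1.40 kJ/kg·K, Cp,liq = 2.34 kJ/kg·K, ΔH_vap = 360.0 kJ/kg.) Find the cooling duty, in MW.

Q_c = 1.37 MW

vapour 65.2→34.6 °C: -42.84 kJ/kg
condensation at 34.6 °C: -360 kJ/kg
liquid 34.6→-50.3 °C: -198.67 kJ/kg
Δh = -42.84 + -360 + -198.67 = -601.51 kJ/kg
Q = ṁ·Δh = 137.1 kg/min × -601.51 kJ/kg = -82466 kJ/min
|Q| = 1374.4 kW = 1.3744 MW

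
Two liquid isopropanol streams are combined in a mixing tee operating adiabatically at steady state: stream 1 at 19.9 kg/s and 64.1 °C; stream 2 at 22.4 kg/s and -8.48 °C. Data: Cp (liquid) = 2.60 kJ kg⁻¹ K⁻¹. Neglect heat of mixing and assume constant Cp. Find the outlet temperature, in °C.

Energy balance with Q = 0: Σ ṁᵢCp,ᵢ(T_out − Tᵢ) = 0
T_out = Σ ṁᵢCp,ᵢTᵢ / Σ ṁᵢCp,ᵢ
      = 2822.7 / 109.98 = 25.665 °C

T_out = 25.7 °C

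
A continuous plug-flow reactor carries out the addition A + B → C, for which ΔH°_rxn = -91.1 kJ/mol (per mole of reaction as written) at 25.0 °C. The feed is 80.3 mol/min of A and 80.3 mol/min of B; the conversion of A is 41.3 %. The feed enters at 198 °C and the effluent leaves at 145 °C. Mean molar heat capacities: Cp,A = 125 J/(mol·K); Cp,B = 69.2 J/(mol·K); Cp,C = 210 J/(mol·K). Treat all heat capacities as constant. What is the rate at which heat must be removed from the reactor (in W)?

Q_out = 63100 W

Extent of reaction ξ = 0.413 × 80.3 = 33.164 mol/min
Reaction term: ξ·ΔH°_rxn = 33.164 × -91.1 = -3021.2 kJ/min
Sensible, feed 198→25 °C: -2697.8 kJ/min
Outlet flows (mol/min): A 47.136, B 47.136, C 33.164
Sensible, products 25→145 °C: 1934.2 kJ/min
Q = ΔH = -3784.8 kJ/min = -63.081 kW
Heat removed = 63081 W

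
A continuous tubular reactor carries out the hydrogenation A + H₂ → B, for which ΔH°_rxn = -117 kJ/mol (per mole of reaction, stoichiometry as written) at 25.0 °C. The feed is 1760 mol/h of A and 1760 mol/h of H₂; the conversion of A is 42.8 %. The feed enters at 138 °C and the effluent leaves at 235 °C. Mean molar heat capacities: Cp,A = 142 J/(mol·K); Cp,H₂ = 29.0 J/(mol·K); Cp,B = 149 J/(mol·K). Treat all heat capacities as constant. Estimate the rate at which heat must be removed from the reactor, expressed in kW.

Q_out = 17.3 kW

Extent of reaction ξ = 0.428 × 1760 = 753.28 mol/h
Reaction term: ξ·ΔH°_rxn = 753.28 × -117 = -88134 kJ/h
Sensible, feed 138→25 °C: -34008 kJ/h
Outlet flows (mol/h): A 1006.7, H₂ 1006.7, B 753.28
Sensible, products 25→235 °C: 59721 kJ/h
Q = ΔH = -62421 kJ/h = -17.339 kW
Heat removed = 17.339 kW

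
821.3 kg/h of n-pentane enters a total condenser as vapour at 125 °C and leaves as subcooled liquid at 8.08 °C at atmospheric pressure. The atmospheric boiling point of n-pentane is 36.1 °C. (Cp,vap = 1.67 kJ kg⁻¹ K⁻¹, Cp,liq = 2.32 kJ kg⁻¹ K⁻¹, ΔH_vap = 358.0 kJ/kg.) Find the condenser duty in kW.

Q_c = 130 kW

vapour 125→36.1 °C: -148.46 kJ/kg
condensation at 36.1 °C: -358 kJ/kg
liquid 36.1→8.08 °C: -65.006 kJ/kg
Δh = -148.46 + -358 + -65.006 = -571.47 kJ/kg
Q = ṁ·Δh = 821.3 kg/h × -571.47 kJ/kg = -469350 kJ/h
|Q| = 130.37 kW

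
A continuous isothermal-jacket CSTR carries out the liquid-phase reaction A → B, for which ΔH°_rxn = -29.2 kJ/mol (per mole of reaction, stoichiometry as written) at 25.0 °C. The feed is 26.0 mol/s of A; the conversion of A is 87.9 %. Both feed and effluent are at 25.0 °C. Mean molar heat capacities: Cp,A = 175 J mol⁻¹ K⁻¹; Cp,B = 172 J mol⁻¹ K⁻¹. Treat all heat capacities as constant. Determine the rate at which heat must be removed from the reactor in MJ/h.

Q_out = 2400 MJ/h

Extent of reaction ξ = 0.879 × 26.0 = 22.854 mol/s
Reaction term: ξ·ΔH°_rxn = 22.854 × -29.2 = -667.34 kJ/s
Q = ΔH = -667.34 kJ/s = -667.34 kW
Heat removed = 2402.4 MJ/h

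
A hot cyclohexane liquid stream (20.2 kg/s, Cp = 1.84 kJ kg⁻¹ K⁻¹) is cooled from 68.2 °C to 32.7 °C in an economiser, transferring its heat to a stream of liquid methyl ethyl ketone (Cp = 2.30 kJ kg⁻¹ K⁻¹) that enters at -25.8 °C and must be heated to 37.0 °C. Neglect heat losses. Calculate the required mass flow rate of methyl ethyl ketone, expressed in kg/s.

ṁ_c = 9.14 kg/s

Heat released by hot stream: Q = 20.2 × 1.84 × (68.2 − 32.7) = 1319.5 kJ/s
Energy balance on cold side (adiabatic exchanger): Q = ṁ_c·Cp_c·(T_c,out − T_c,in)
ṁ_c = 1319.5 / [2.30 × (37.0 − -25.8)] = 9.135 kg/s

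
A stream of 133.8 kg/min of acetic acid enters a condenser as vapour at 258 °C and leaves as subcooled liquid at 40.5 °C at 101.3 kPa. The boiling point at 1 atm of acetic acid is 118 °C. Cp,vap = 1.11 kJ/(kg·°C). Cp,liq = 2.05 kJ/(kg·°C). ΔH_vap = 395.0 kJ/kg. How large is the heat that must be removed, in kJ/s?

vapour 258→118 °C: -155.4 kJ/kg
condensation at 118 °C: -395 kJ/kg
liquid 118→40.5 °C: -158.88 kJ/kg
Δh = -155.4 + -395 + -158.88 = -709.27 kJ/kg
Q = ṁ·Δh = 133.8 kg/min × -709.27 kJ/kg = -94901 kJ/min
|Q| = 1581.7 kW

Q_c = 1580 kJ/s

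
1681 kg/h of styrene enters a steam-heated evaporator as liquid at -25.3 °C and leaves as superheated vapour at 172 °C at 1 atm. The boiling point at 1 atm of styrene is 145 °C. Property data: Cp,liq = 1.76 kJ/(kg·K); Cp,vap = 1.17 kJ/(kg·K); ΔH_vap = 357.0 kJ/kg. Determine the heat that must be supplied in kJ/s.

liquid -25.3→145 °C: 299.73 kJ/kg
vaporisation at 145 °C: 357 kJ/kg
vapour 145→172 °C: 31.59 kJ/kg
Δh = 299.73 + 357 + 31.59 = 688.32 kJ/kg
Q = ṁ·Δh = 1681 kg/h × 688.32 kJ/kg = 1.1571e+06 kJ/h
|Q| = 321.41 kW

Q = 321 kJ/s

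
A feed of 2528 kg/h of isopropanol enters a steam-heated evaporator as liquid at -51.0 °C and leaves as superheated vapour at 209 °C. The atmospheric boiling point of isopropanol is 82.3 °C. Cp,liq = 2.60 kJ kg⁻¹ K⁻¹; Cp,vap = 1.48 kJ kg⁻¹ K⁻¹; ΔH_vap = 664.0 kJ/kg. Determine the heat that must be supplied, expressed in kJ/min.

liquid -51.0→82.3 °C: 346.58 kJ/kg
vaporisation at 82.3 °C: 664 kJ/kg
vapour 82.3→209 °C: 187.52 kJ/kg
Δh = 346.58 + 664 + 187.52 = 1198.1 kJ/kg
Q = ṁ·Δh = 2528 kg/h × 1198.1 kJ/kg = 3.0288e+06 kJ/h
|Q| = 841.33 kW = 50480 kJ/min

Q = 50500 kJ/min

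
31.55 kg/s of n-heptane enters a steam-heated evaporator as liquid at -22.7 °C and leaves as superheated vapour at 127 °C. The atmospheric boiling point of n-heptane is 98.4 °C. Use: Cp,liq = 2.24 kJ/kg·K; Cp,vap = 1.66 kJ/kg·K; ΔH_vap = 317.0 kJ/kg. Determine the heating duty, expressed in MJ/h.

Q = 72200 MJ/h

liquid -22.7→98.4 °C: 271.26 kJ/kg
vaporisation at 98.4 °C: 317 kJ/kg
vapour 98.4→127 °C: 47.476 kJ/kg
Δh = 271.26 + 317 + 47.476 = 635.74 kJ/kg
Q = ṁ·Δh = 31.55 kg/s × 635.74 kJ/kg = 20058 kJ/s
|Q| = 20058 kW = 72207 MJ/h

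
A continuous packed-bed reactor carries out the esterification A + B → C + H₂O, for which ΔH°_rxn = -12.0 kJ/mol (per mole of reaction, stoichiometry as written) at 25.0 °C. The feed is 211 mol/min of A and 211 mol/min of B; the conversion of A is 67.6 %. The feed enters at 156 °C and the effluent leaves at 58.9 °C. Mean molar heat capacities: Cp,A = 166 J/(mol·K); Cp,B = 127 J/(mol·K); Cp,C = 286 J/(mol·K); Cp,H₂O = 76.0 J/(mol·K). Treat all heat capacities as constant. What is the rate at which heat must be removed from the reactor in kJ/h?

Extent of reaction ξ = 0.676 × 211 = 142.64 mol/min
Reaction term: ξ·ΔH°_rxn = 142.64 × -12.0 = -1711.6 kJ/min
Sensible, feed 156→25 °C: -8098.8 kJ/min
Outlet flows (mol/min): A 68.364, B 68.364, C 142.64, H₂O 142.64
Sensible, products 25→58.9 °C: 2429.4 kJ/min
Q = ΔH = -7381 kJ/min = -123.02 kW
Heat removed = 442860 kJ/h

Q_out = 443000 kJ/h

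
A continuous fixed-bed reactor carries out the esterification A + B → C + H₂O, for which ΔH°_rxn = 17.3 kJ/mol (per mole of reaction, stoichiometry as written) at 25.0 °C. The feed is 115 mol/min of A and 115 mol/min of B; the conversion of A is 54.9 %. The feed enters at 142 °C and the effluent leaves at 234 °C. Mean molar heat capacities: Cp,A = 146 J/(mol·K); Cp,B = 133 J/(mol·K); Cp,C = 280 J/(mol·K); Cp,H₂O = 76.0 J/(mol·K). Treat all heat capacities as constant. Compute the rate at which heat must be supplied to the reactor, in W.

Q_in = 84300 W

Extent of reaction ξ = 0.549 × 115 = 63.135 mol/min
Reaction term: ξ·ΔH°_rxn = 63.135 × 17.3 = 1092.2 kJ/min
Sensible, feed 142→25 °C: -3753.9 kJ/min
Outlet flows (mol/min): A 51.865, B 51.865, C 63.135, H₂O 63.135
Sensible, products 25→234 °C: 7721.8 kJ/min
Q = ΔH = 5060.1 kJ/min = 84.335 kW
Heat supplied = 84335 W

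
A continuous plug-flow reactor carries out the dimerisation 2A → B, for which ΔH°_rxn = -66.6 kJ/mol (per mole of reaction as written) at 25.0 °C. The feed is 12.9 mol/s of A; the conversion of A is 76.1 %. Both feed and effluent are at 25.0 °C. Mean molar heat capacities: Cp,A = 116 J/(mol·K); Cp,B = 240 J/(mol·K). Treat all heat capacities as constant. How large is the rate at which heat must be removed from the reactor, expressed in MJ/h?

Extent of reaction ξ = 0.761 × 12.9 / 2 = 4.9085 mol/s
Reaction term: ξ·ΔH°_rxn = 4.9085 × -66.6 = -326.9 kJ/s
Q = ΔH = -326.9 kJ/s = -326.9 kW
Heat removed = 1176.8 MJ/h

Q_out = 1180 MJ/h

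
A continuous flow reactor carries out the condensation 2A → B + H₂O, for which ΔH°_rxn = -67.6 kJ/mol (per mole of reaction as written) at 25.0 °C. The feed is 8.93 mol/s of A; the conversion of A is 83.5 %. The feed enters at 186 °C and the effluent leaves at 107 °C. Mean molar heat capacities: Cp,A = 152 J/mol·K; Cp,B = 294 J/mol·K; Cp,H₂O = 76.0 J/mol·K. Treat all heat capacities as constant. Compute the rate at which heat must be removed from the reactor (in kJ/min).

Q_out = 20300 kJ/min

Extent of reaction ξ = 0.835 × 8.93 / 2 = 3.7283 mol/s
Reaction term: ξ·ΔH°_rxn = 3.7283 × -67.6 = -252.03 kJ/s
Sensible, feed 186→25 °C: -218.53 kJ/s
Outlet flows (mol/s): A 1.4735, B 3.7283, H₂O 3.7283
Sensible, products 25→107 °C: 131.48 kJ/s
Q = ΔH = -339.09 kJ/s = -339.09 kW
Heat removed = 20345 kJ/min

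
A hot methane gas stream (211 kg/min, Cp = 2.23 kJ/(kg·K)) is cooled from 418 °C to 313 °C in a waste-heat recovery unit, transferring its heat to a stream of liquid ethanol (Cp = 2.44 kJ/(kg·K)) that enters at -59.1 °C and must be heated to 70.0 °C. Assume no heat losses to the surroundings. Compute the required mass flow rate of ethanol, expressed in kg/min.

Heat released by hot stream: Q = 211 × 2.23 × (418 − 313) = 49406 kJ/min
Energy balance on cold side (adiabatic exchanger): Q = ṁ_c·Cp_c·(T_c,out − T_c,in)
ṁ_c = 49406 / [2.44 × (70.0 − -59.1)] = 156.84 kg/min

ṁ_c = 157 kg/min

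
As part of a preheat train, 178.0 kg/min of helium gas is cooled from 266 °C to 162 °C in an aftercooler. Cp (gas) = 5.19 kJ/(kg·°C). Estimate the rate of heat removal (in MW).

Q_c = 1.60 MW

Q = ṁ·Cp·ΔT = 178.0 × 5.19 × (162 − 266) = -96077 kJ/min
Converting: 96077 / 60 s = 1601.3 kW
Cooling duty = 1.6013 MW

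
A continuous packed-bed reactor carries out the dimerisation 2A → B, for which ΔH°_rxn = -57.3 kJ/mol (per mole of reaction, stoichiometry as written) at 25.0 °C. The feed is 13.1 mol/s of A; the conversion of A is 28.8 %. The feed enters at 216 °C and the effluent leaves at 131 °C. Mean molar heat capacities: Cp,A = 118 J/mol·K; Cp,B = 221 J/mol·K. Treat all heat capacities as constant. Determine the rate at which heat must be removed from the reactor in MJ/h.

Q_out = 873 MJ/h

Extent of reaction ξ = 0.288 × 13.1 / 2 = 1.8864 mol/s
Reaction term: ξ·ΔH°_rxn = 1.8864 × -57.3 = -108.09 kJ/s
Sensible, feed 216→25 °C: -295.25 kJ/s
Outlet flows (mol/s): A 9.3272, B 1.8864
Sensible, products 25→131 °C: 160.86 kJ/s
Q = ΔH = -242.48 kJ/s = -242.48 kW
Heat removed = 872.94 MJ/h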